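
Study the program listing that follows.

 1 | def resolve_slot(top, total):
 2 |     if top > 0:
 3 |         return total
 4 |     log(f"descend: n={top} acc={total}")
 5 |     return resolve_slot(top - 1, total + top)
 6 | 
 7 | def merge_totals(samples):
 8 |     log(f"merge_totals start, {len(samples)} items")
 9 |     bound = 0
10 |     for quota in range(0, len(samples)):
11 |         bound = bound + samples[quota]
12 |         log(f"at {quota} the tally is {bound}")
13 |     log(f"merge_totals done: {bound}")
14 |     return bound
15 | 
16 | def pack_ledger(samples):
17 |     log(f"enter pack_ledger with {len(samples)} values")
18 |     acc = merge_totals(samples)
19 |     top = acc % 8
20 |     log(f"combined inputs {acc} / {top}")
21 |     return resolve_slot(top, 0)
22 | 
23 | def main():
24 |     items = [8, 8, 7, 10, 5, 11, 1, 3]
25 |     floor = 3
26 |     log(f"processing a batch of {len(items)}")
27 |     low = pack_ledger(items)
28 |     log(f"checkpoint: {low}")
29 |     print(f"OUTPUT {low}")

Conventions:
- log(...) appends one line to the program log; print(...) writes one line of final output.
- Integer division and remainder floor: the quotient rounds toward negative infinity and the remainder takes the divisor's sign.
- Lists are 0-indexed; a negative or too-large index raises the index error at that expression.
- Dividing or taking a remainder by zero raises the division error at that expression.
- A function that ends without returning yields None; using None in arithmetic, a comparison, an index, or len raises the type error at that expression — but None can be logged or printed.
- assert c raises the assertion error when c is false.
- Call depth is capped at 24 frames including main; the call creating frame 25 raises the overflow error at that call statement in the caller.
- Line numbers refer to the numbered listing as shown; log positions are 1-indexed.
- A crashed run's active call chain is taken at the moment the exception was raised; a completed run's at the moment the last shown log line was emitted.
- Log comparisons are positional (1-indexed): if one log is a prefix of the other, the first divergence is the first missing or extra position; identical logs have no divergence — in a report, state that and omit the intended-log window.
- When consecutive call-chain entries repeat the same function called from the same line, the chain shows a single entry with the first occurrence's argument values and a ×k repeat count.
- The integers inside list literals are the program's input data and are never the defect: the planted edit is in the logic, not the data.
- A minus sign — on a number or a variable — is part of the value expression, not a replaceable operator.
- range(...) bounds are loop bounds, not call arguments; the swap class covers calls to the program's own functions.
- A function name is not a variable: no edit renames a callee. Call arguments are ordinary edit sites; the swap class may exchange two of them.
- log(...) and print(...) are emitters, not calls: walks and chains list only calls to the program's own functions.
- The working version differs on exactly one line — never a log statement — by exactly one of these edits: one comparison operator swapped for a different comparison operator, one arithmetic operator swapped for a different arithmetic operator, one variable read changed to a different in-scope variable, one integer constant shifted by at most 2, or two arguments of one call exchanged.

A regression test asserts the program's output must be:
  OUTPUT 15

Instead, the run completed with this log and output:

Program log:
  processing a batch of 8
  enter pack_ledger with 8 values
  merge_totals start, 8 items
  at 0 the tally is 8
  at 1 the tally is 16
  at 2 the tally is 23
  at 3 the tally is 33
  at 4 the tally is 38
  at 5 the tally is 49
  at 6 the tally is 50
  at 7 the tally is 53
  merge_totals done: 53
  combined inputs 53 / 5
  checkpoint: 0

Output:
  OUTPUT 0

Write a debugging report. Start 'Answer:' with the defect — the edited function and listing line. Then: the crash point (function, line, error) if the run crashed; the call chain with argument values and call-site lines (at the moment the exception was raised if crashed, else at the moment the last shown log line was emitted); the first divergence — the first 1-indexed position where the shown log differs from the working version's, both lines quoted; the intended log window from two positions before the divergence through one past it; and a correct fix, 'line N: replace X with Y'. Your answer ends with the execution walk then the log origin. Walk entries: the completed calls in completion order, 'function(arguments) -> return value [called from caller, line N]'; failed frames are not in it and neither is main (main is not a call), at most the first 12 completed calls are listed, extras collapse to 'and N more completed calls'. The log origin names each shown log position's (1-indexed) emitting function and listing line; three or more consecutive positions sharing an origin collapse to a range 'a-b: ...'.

Answer: the defect is in resolve_slot at line 2.
Key observation: Log line 14 is where behavior first shows: 'checkpoint: 0' appears instead of 'descend: n=5 acc=0'.
Call chain: main.
First divergence: position 14; shown 'checkpoint: 0' vs intended 'descend: n=5 acc=0'.
Intended log window:
  12: merge_totals done: 53
  13: combined inputs 53 / 5
  14: descend: n=5 acc=0
  15: descend: n=4 acc=5
Execution walk:
  merge_totals([8, 8, 7, 10, 5, 11, 1, 3]) -> 53  [called from pack_ledger, line 18]
  resolve_slot(5, 0) -> 0  [called from pack_ledger, line 21]
  pack_ledger([8, 8, 7, 10, 5, 11, 1, 3]) -> 0  [called from main, line 27]
Log origin:
  1 — main, line 26
  2 — pack_ledger, line 17
  3 — merge_totals, line 8
  4-11 — merge_totals, line 12
  12 — merge_totals, line 13
  13 — pack_ledger, line 20
  14 — main, line 28
A correct fix: line 2: replace `>` with `<=`.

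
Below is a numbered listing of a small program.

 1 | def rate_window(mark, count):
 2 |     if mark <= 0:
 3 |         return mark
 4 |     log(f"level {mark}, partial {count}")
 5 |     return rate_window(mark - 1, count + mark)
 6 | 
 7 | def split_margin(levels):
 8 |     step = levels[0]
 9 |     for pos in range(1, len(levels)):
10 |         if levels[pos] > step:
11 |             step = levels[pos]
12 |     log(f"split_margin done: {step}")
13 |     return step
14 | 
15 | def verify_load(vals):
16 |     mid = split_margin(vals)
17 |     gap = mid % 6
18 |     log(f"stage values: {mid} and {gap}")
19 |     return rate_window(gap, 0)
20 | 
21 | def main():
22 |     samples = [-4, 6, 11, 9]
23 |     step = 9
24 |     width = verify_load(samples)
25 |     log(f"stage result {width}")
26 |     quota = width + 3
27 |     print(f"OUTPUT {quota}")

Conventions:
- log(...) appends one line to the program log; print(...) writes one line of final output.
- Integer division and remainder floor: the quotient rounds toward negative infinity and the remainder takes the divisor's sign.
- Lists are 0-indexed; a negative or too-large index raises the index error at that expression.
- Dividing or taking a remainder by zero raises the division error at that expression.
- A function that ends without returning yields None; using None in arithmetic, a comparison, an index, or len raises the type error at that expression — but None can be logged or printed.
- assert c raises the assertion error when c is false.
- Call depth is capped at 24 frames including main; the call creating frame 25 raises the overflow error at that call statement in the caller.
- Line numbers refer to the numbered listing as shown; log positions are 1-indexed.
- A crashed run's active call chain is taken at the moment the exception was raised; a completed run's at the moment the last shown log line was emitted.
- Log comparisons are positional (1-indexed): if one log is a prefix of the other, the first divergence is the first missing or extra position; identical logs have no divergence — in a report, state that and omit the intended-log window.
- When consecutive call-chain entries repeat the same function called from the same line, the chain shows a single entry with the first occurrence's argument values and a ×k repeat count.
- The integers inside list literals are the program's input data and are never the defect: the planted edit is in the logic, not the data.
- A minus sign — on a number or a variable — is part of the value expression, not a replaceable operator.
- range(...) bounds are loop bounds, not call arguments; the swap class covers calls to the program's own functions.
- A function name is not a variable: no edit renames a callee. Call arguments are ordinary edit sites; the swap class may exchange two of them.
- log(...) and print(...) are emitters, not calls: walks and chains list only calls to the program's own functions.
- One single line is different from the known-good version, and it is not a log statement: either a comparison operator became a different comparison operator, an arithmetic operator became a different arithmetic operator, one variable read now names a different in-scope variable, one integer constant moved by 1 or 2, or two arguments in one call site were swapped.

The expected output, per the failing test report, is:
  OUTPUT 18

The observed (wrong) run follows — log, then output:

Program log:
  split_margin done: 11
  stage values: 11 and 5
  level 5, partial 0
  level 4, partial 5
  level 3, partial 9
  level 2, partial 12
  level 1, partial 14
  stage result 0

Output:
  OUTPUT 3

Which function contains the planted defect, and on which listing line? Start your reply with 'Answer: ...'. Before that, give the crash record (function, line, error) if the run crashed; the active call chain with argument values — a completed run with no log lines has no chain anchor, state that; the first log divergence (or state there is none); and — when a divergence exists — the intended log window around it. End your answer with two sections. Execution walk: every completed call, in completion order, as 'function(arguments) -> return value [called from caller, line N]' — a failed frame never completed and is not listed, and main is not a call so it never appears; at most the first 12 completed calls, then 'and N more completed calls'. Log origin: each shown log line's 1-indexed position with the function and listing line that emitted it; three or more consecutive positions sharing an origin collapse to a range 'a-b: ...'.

Answer: the defect is in rate_window at line 3.
Core observation: Everything matches until log position 8, which reads 'stage result 0' in place of 'stage result 15'.
Call chain: main.
First divergence: position 8 — the shown line 'stage result 0' should read 'stage result 15'.
Intended log window:
  6: level 2, partial 12
  7: level 1, partial 14
  8: stage result 15
Execution walk:
  split_margin([-4, 6, 11, 9]) -> 11  [called from verify_load, line 16]
  rate_window(0, 15) -> 0  [called from rate_window, line 5]
  rate_window(1, 14) -> 0  [called from rate_window, line 5]
  rate_window(2, 12) -> 0  [called from rate_window, line 5]
  rate_window(3, 9) -> 0  [called from rate_window, line 5]
  rate_window(4, 5) -> 0  [called from rate_window, line 5]
  rate_window(5, 0) -> 0  [called from verify_load, line 19]
  verify_load([-4, 6, 11, 9]) -> 0  [called from main, line 24]
Origin of each log line:
  1: emitted by split_margin (line 12)
  2: emitted by verify_load (line 18)
  3-7: emitted by rate_window (line 4)
  8: emitted by main (line 25)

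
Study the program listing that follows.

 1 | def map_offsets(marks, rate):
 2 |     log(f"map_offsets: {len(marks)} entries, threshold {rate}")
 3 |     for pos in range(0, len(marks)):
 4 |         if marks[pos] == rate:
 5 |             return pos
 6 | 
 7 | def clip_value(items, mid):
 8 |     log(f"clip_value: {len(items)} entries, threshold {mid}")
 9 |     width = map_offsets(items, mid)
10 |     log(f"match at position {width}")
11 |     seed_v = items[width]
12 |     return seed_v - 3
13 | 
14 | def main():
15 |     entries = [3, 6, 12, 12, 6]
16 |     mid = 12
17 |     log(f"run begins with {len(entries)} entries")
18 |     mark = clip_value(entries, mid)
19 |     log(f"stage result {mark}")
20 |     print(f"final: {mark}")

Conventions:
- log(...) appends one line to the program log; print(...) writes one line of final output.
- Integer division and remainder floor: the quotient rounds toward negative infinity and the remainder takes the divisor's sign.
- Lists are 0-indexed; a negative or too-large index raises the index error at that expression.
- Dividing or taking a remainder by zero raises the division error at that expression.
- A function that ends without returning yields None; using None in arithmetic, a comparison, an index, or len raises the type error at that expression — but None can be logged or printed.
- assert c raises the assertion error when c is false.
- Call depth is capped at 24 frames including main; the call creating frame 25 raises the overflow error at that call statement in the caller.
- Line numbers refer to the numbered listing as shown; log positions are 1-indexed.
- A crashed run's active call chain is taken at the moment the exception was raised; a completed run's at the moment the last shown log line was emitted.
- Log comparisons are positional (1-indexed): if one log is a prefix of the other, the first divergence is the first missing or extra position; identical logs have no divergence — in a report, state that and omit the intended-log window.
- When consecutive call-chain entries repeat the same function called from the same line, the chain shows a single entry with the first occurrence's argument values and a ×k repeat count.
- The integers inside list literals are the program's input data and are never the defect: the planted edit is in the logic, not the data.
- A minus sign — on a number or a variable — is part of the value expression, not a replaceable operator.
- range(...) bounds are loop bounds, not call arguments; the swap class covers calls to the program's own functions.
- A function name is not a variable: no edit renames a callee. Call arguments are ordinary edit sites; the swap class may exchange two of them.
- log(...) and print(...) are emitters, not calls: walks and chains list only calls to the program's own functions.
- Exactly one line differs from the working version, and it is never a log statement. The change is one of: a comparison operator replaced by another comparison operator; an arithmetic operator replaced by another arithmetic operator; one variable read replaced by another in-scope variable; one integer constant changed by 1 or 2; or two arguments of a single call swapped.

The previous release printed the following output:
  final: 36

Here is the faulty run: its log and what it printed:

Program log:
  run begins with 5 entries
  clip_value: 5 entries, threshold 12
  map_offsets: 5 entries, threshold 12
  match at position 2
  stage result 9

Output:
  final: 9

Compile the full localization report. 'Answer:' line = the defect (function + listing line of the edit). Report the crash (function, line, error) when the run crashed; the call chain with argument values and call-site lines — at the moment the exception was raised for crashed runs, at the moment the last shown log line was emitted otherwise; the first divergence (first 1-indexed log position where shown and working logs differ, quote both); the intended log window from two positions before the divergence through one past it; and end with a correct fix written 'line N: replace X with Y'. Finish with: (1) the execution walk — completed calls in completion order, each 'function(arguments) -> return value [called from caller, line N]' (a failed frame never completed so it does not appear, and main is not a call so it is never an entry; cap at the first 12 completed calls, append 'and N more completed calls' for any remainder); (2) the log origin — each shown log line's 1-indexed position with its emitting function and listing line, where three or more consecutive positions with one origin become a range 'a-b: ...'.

Answer: the defect is in clip_value at line 12.
Core observation: Position 5 is the first bad log line: 'stage result 9' should read 'stage result 36'.
Call chain: main.
First divergence: position 5 — the shown line 'stage result 9' should read 'stage result 36'.
Intended log window:
  3: map_offsets: 5 entries, threshold 12
  4: match at position 2
  5: stage result 36
Execution walk:
  map_offsets([3, 6, 12, 12, 6], 12) -> 2  [called from clip_value, line 9]
  clip_value([3, 6, 12, 12, 6], 12) -> 9  [called from main, line 18]
Origin of each log line:
  1: from main, line 17
  2: from clip_value, line 8
  3: from map_offsets, line 2
  4: from clip_value, line 10
  5: from main, line 19
A correct fix: line 12: replace `-` with `*`.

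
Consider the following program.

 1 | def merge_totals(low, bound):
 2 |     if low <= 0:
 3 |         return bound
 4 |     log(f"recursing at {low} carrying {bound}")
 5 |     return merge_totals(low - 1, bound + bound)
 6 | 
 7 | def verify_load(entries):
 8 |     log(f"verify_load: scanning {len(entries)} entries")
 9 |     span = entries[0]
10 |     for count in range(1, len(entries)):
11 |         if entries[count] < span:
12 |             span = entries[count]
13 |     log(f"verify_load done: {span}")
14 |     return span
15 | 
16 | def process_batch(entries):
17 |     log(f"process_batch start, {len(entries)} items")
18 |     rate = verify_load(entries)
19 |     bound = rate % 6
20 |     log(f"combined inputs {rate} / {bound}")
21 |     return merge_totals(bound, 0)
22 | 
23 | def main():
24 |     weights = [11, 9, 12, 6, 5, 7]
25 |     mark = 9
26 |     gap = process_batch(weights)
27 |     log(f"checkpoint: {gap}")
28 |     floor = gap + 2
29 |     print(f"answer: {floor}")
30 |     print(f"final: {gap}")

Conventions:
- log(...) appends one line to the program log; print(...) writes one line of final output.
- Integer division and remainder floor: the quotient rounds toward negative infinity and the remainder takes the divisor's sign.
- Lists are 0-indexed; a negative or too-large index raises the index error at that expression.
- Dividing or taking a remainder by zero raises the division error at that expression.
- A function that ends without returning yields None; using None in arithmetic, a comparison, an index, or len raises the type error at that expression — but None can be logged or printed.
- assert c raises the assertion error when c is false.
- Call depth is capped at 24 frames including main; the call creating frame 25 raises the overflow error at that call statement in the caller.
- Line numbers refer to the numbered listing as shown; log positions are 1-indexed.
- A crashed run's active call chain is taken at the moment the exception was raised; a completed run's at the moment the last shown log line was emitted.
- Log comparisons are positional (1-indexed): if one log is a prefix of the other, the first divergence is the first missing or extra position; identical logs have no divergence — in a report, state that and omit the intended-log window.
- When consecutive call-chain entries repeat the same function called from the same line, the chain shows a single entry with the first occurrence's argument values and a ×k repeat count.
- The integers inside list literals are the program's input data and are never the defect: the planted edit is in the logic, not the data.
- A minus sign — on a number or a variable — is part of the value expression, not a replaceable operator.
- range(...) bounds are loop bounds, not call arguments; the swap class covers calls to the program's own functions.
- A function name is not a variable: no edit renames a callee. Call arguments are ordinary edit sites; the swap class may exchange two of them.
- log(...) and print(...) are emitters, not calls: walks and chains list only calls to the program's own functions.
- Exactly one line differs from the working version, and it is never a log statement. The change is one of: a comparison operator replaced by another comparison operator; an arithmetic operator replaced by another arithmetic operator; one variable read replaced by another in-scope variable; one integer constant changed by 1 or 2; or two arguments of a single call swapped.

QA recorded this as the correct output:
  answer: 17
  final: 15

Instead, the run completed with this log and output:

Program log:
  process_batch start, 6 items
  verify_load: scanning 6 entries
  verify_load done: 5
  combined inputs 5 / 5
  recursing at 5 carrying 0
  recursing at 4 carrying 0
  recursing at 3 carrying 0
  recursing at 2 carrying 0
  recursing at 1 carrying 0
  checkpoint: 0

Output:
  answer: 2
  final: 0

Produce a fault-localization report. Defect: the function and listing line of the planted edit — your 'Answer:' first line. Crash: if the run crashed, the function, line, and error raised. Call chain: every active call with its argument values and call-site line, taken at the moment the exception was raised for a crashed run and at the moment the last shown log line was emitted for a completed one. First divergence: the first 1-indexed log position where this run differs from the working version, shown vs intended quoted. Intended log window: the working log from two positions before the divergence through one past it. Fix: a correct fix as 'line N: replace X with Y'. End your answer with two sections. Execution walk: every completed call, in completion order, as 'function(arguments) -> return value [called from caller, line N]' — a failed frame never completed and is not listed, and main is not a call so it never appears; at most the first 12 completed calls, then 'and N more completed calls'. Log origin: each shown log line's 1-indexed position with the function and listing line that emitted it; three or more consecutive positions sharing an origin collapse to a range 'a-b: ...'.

Answer: the defect is in merge_totals at line 5.
The tell: The log first diverges at position 6: the faulty run prints 'recursing at 4 carrying 0' where the working version prints 'recursing at 4 carrying 5'.
Call chain: main.
First divergence: position 6; shown 'recursing at 4 carrying 0' vs intended 'recursing at 4 carrying 5'.
Intended log window:
  4: combined inputs 5 / 5
  5: recursing at 5 carrying 0
  6: recursing at 4 carrying 5
  7: recursing at 3 carrying 9
Execution walk:
  verify_load([11, 9, 12, 6, 5, 7]) -> 5  [called from process_batch, line 18]
  merge_totals(0, 0) -> 0  [called from merge_totals, line 5]
  merge_totals(1, 0) -> 0  [called from merge_totals, line 5]
  merge_totals(2, 0) -> 0  [called from merge_totals, line 5]
  merge_totals(3, 0) -> 0  [called from merge_totals, line 5]
  merge_totals(4, 0) -> 0  [called from merge_totals, line 5]
  merge_totals(5, 0) -> 0  [called from process_batch, line 21]
  process_batch([11, 9, 12, 6, 5, 7]) -> 0  [called from main, line 26]
Origin of each log line:
  1: from process_batch, line 17
  2: from verify_load, line 8
  3: from verify_load, line 13
  4: from process_batch, line 20
  5-9: from merge_totals, line 4
  10: from main, line 27
A correct fix: line 5: replace `bound + bound` with `bound + low`.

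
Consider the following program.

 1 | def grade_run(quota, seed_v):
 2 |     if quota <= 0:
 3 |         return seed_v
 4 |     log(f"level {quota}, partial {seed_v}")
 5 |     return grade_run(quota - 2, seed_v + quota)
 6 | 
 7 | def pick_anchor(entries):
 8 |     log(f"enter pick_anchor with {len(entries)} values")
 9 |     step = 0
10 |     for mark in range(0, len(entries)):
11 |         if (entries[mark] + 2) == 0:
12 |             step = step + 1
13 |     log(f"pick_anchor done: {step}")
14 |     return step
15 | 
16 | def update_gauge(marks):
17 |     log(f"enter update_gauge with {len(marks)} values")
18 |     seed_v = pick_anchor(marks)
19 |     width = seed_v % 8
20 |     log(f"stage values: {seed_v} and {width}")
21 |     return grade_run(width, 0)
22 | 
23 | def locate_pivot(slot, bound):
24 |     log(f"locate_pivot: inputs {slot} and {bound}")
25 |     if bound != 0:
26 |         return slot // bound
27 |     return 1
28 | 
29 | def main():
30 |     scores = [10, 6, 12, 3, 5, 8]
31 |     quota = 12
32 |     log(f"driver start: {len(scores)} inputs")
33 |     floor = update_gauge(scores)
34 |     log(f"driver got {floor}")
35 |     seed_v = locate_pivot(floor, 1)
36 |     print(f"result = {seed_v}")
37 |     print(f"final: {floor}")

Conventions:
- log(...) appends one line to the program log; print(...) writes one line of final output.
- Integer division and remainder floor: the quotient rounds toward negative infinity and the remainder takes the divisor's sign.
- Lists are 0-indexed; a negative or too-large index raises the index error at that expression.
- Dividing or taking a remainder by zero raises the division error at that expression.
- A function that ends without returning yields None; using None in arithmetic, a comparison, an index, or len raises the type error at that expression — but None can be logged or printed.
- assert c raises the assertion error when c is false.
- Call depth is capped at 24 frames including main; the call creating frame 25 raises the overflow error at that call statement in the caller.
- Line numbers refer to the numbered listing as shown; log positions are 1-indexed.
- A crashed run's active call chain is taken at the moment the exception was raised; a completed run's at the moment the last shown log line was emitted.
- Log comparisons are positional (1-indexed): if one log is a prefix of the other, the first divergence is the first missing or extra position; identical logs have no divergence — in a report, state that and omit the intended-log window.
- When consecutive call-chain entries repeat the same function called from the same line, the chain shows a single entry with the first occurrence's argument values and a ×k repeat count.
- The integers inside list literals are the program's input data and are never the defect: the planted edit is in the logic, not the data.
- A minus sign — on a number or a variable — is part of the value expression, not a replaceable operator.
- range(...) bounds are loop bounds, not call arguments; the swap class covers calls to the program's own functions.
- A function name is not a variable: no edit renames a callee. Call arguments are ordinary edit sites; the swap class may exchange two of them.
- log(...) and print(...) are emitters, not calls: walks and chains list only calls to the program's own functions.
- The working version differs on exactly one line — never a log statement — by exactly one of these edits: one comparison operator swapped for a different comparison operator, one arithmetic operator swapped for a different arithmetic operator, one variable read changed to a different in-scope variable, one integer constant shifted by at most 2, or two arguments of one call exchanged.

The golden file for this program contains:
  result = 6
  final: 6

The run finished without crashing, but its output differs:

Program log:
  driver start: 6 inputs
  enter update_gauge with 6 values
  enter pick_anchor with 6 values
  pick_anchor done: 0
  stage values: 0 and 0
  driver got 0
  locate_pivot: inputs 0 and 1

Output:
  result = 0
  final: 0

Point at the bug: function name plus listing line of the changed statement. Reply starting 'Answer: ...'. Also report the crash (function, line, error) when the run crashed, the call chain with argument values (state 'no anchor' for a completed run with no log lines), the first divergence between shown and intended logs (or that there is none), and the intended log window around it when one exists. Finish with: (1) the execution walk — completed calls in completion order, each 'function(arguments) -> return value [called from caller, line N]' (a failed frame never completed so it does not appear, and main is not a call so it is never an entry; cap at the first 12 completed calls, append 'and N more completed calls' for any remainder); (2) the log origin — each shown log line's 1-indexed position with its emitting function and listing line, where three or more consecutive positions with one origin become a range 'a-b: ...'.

Answer: the defect is in pick_anchor at line 11.
The tell: Log line 4 is where behavior first shows: 'pick_anchor done: 0' appears instead of 'pick_anchor done: 4'.
Call chain: main -> locate_pivot(0, 1) (called at line 35).
First divergence: at position 4 the run shows 'pick_anchor done: 0' where the working version logs 'pick_anchor done: 4'.
Intended log window:
  2: enter update_gauge with 6 values
  3: enter pick_anchor with 6 values
  4: pick_anchor done: 4
  5: stage values: 4 and 4
Execution walk:
  pick_anchor([10, 6, 12, 3, 5, 8]) -> 0  [called from update_gauge, line 18]
  grade_run(0, 0) -> 0  [called from update_gauge, line 21]
  update_gauge([10, 6, 12, 3, 5, 8]) -> 0  [called from main, line 33]
  locate_pivot(0, 1) -> 0  [called from main, line 35]
Log origins:
  1: emitted by main (line 32)
  2: emitted by update_gauge (line 17)
  3: emitted by pick_anchor (line 8)
  4: emitted by pick_anchor (line 13)
  5: emitted by update_gauge (line 20)
  6: emitted by main (line 34)
  7: emitted by locate_pivot (line 24)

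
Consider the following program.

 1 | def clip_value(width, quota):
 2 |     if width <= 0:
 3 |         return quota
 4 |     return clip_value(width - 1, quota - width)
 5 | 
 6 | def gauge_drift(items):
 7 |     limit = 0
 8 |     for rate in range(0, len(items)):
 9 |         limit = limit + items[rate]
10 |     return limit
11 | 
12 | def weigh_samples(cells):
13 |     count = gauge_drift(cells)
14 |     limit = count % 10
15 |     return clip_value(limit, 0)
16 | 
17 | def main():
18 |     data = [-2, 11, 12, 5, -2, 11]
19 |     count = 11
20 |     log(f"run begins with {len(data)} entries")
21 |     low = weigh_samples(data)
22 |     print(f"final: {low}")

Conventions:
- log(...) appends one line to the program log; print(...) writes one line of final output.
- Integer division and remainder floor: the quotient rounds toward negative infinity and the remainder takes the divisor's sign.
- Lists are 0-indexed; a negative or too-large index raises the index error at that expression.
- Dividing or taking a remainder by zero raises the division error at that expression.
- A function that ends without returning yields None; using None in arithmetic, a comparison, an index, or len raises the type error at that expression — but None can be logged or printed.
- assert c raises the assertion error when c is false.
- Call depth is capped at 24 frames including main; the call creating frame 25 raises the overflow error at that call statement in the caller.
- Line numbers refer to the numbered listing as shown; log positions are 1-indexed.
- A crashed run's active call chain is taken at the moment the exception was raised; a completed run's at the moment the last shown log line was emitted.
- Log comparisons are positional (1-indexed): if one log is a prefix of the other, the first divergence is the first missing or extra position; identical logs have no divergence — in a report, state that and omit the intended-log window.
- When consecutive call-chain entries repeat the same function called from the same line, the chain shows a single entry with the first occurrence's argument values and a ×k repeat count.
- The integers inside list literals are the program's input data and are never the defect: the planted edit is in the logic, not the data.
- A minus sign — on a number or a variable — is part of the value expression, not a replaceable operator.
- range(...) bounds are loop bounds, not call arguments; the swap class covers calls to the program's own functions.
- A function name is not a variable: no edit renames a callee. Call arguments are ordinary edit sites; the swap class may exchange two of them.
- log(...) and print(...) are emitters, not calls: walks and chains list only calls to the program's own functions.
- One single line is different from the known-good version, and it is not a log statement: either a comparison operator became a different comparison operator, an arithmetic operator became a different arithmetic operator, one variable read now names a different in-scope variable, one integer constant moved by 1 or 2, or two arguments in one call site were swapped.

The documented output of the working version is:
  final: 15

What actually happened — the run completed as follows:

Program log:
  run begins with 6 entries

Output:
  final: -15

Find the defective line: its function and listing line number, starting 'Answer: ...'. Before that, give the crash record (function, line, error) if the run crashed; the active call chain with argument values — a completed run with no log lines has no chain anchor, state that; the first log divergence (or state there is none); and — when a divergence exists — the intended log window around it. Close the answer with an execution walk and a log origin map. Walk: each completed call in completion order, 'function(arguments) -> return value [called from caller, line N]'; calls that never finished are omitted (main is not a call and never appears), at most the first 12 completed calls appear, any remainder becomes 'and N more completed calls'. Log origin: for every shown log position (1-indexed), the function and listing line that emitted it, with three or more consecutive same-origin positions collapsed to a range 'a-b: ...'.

Answer: the defect is in clip_value at line 4.
Core observation: The logs agree in full; only the final output differs.
Call chain: main.
First divergence: none (the log streams are identical).
Execution walk:
  gauge_drift([-2, 11, 12, 5, -2, 11]) -> 35  [called from weigh_samples, line 13]
  clip_value(0, -15) -> -15  [called from clip_value, line 4]
  clip_value(1, -14) -> -15  [called from clip_value, line 4]
  clip_value(2, -12) -> -15  [called from clip_value, line 4]
  clip_value(3, -9) -> -15  [called from clip_value, line 4]
  clip_value(4, -5) -> -15  [called from clip_value, line 4]
  clip_value(5, 0) -> -15  [called from weigh_samples, line 15]
  weigh_samples([-2, 11, 12, 5, -2, 11]) -> -15  [called from main, line 21]
Log origin:
  1 — main, line 20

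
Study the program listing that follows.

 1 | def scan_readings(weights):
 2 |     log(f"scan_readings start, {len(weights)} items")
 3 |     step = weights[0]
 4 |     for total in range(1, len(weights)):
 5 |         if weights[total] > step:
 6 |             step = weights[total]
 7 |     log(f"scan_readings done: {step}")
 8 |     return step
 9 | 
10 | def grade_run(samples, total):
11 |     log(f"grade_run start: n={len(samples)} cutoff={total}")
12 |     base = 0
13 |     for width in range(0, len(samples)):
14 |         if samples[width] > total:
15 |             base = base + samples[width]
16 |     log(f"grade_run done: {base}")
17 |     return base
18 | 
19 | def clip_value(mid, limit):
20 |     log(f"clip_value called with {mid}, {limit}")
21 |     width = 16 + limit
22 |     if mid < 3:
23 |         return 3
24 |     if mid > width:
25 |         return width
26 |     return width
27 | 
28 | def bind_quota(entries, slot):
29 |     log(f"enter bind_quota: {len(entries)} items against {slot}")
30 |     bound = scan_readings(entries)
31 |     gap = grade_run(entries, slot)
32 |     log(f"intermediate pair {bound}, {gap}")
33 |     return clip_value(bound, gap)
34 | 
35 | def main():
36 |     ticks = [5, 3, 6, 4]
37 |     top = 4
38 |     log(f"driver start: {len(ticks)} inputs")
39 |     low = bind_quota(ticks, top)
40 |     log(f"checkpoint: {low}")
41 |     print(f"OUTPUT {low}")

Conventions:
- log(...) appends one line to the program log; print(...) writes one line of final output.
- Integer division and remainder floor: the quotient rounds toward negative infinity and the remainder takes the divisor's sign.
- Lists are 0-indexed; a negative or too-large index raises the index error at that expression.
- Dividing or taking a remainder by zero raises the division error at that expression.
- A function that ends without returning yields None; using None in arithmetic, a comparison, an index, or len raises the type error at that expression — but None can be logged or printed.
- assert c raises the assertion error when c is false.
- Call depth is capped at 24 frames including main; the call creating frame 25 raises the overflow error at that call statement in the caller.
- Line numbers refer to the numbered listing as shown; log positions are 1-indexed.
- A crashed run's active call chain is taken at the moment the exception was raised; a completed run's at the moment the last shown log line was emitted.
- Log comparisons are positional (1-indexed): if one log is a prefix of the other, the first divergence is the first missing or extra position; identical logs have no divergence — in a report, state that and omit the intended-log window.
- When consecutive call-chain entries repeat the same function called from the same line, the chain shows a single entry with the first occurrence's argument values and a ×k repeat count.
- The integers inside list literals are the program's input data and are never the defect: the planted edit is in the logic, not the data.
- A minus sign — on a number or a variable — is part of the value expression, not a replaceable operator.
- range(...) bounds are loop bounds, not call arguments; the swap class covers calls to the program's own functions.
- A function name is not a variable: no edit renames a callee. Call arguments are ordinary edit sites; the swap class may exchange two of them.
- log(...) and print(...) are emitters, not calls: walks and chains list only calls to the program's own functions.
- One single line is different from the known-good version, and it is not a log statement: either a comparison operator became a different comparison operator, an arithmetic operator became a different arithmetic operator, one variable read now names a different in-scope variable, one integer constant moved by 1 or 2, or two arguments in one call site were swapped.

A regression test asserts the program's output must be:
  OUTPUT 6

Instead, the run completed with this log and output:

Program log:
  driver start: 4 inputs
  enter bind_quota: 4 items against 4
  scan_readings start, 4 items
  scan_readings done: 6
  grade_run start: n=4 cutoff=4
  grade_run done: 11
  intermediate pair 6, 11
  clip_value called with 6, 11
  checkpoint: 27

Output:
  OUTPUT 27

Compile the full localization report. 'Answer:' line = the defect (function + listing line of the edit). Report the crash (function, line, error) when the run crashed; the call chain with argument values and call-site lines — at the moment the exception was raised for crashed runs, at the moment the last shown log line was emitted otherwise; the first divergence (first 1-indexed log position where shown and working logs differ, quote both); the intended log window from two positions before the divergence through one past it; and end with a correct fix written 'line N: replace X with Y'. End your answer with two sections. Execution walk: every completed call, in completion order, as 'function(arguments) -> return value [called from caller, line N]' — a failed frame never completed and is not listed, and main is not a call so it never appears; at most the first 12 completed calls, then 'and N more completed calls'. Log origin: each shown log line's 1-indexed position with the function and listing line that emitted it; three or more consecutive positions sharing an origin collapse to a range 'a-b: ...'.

Answer: the defect is in clip_value at line 26.
The tell: Log line 9 is where behavior first shows: 'checkpoint: 27' appears instead of 'checkpoint: 6'.
Call chain: main.
First divergence: position 9; shown 'checkpoint: 27' vs intended 'checkpoint: 6'.
Intended log window:
  7: intermediate pair 6, 11
  8: clip_value called with 6, 11
  9: checkpoint: 6
Execution walk:
  scan_readings([5, 3, 6, 4]) -> 6  [called from bind_quota, line 30]
  grade_run([5, 3, 6, 4], 4) -> 11  [called from bind_quota, line 31]
  clip_value(6, 11) -> 27  [called from bind_quota, line 33]
  bind_quota([5, 3, 6, 4], 4) -> 27  [called from main, line 39]
Log origin:
  1 — main, line 38
  2 — bind_quota, line 29
  3 — scan_readings, line 2
  4 — scan_readings, line 7
  5 — grade_run, line 11
  6 — grade_run, line 16
  7 — bind_quota, line 32
  8 — clip_value, line 20
  9 — main, line 40
A correct fix: line 26: replace `width` with `mid`.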